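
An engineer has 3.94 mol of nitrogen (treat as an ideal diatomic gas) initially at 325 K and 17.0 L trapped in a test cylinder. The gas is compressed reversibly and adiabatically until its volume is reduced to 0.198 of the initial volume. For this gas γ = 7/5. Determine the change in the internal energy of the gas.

P₁ = nRT₁/V₁ = 3.94×8.314×325/17.0 = 626 kPa.
Adiabatic: TV^(γ−1) = const ⇒ T₂ = 325×(5.05)^0.400 = 621 K; PV^γ = const ⇒ P₂ = 6050 kPa.
For an ideal gas ΔU = nCvΔT with Cv = (5/2)R = 20.8 J/(mol·K).
ΔU = 3.94×20.8×(621−325) = 24300 J.

24300 J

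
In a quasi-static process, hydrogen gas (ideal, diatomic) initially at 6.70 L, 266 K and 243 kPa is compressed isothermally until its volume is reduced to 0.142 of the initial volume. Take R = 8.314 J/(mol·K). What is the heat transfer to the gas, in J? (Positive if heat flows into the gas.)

n = P₁V₁/(RT₁) = 243×6.70/(8.314×266) = 0.736 mol.
Isothermal: T stays 266 K; PV = const ⇒ V₂ = 0.951 L, P₂ = 1710 kPa.
ΔU = 0 (ideal gas, T constant).
W = nRT ln(V₂/V₁) = 0.736×8.314×266×ln(0.142) = -3180 J.
Q = ΔU + W = -3180 J.

-3180 J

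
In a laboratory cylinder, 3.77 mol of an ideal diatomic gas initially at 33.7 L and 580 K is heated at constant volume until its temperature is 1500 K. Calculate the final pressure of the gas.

1400 kPa

P₁ = nRT₁/V₁ = 3.77×8.314×580/33.7 = 539 kPa.
Isochoric: V stays 33.7 L; P/T = const ⇒ T₂ = 1500 K, P₂ = 1400 kPa.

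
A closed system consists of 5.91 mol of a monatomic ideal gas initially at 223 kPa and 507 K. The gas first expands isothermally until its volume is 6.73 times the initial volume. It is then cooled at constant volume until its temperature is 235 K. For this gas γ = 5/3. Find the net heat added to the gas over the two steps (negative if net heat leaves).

27400 J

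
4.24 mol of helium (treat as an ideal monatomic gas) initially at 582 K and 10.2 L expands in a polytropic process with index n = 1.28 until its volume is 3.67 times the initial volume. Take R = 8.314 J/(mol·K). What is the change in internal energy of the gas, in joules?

P₁ = nRT₁/V₁ = 4.24×8.314×582/10.2 = 2010 kPa.
Polytropic n=1.28: T₂ = T₁(V₁/V₂)^(n−1) = 582×(0.272)^0.28 = 404 K; P₂ = P₁(V₁/V₂)^n = 381 kPa.
For an ideal gas ΔU = nCvΔT with Cv = (3/2)R = 12.5 J/(mol·K).
ΔU = 4.24×12.5×(404−582) = -9390 J.

-9390 J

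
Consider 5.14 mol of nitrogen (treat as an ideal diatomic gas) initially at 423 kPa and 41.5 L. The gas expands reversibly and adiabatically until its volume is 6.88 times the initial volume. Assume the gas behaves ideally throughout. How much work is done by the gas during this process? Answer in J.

T₁ = P₁V₁/(nR) = 423×41.5/(5.14×8.314) = 411 K.
Adiabatic: TV^(γ−1) = const ⇒ T₂ = 411×(0.145)^0.400 = 190 K; PV^γ = const ⇒ P₂ = 28.4 kPa.
ΔU = nCvΔT = 5.14×20.8×(190−411) = -23600 J.
Q = 0 for an adiabatic process, so W = −ΔU = 23600 J.

23600 J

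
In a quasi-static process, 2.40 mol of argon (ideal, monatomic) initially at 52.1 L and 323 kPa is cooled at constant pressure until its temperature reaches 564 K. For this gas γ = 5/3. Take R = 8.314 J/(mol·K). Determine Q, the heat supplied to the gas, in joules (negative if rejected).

T₁ = P₁V₁/(nR) = 323×52.1/(2.40×8.314) = 843 K.
Isobaric: P stays 323 kPa; V/T = const ⇒ T₂ = 564 K, V₂ = 34.8 L.
W = PΔV = 323×(34.8−52.1) kPa·L = -5570 J.
ΔU = nCvΔT = 2.40×12.5×(564−843) = -8360 J.
Q = ΔU + W = nCpΔT = -13900 J.

-13900 J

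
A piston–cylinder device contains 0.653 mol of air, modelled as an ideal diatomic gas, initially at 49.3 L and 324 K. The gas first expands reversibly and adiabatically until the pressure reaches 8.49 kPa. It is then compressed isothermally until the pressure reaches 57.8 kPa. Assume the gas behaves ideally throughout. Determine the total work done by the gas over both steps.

-759 J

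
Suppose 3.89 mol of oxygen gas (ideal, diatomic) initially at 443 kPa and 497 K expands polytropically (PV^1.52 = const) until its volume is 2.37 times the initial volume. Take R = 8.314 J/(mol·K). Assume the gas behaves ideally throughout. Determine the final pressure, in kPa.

119 kPa

V₁ = nRT₁/P₁ = 3.89×8.314×497/443 = 36.3 L.
Polytropic n=1.52: T₂ = T₁(V₁/V₂)^(n−1) = 497×(0.422)^0.52 = 317 K; P₂ = P₁(V₁/V₂)^n = 119 kPa.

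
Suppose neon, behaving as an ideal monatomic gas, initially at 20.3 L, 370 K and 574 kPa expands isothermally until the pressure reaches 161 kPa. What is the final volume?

Isothermal: T stays 370 K; PV = const ⇒ V₂ = 72.4 L, P₂ = 161 kPa.

72.4 L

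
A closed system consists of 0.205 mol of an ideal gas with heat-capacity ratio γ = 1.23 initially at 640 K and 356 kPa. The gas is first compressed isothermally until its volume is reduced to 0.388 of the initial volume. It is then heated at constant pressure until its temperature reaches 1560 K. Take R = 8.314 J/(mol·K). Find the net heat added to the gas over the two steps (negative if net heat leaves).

7350 J

V₁ = nRT₁/P₁ = 0.205×8.314×640/356 = 3.06 L.
Step 1 — Isothermal: T stays 640 K; PV = const ⇒ V₂ = 1.19 L, P₂ = 918 kPa.
ΔU = 0 (ideal gas, T constant).
W = nRT ln(V₂/V₁) = 0.205×8.314×640×ln(0.388) = -1030 J.
Q = ΔU + W = -1030 J.
State after step 1: P = 918 kPa, V = 1.19 L, T = 640 K.
Step 2 — Isobaric: P stays 918 kPa; V/T = const ⇒ T₂ = 1560 K, V₂ = 2.90 L.
W = PΔV = 918×(2.90−1.19) kPa·L = 1570 J.
ΔU = nCvΔT = 0.205×36.1×(1560−640) = 6820 J.
Q = ΔU + W = nCpΔT = 8390 J.
Net over both steps: W = 535 J, Q = 7350 J, ΔU = 6820 J.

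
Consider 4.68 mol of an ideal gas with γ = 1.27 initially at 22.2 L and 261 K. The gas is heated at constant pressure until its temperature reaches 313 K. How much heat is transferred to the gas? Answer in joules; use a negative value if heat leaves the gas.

P₁ = nRT₁/V₁ = 4.68×8.314×261/22.2 = 457 kPa.
Isobaric: P stays 457 kPa; V/T = const ⇒ T₂ = 313 K, V₂ = 26.6 L.
W = PΔV = 457×(26.6−22.2) kPa·L = 2020 J.
ΔU = nCvΔT = 4.68×30.8×(313−261) = 7490 J.
Q = ΔU + W = nCpΔT = 9520 J.

9520 J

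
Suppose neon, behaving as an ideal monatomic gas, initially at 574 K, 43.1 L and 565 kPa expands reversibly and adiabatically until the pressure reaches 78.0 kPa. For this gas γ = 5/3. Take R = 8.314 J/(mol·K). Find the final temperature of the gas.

260 K

Adiabatic: T₂/T₁ = (P₂/P₁)^((γ−1)/γ) ⇒ T₂ = 574×(0.138)^0.400 = 260 K; V₂ = 141 L.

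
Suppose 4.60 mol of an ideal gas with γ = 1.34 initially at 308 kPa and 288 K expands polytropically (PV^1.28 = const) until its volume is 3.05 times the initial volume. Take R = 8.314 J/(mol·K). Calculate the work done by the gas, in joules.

10500 J

V₁ = nRT₁/P₁ = 4.60×8.314×288/308 = 35.8 L.
Polytropic n=1.28: T₂ = T₁(V₁/V₂)^(n−1) = 288×(0.328)^0.28 = 211 K; P₂ = P₁(V₁/V₂)^n = 73.9 kPa.
W = (P₁V₁−P₂V₂)/(n−1) = (308×35.8−73.9×109)/0.28 = 10500 J.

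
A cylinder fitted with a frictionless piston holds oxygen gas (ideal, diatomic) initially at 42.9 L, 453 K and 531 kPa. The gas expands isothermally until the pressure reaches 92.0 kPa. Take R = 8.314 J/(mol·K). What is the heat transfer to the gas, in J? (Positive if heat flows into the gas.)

39900 J

n = P₁V₁/(RT₁) = 531×42.9/(8.314×453) = 6.05 mol.
Isothermal: T stays 453 K; PV = const ⇒ V₂ = 248 L, P₂ = 92.0 kPa.
ΔU = 0 (ideal gas, T constant).
W = nRT ln(V₂/V₁) = 6.05×8.314×453×ln(5.77) = 39900 J.
Q = ΔU + W = 39900 J.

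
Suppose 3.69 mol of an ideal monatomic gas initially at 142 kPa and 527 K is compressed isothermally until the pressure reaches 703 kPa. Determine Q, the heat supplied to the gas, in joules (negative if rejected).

-25900 J

V₁ = nRT₁/P₁ = 3.69×8.314×527/142 = 114 L.
Isothermal: T stays 527 K; PV = const ⇒ V₂ = 23.0 L, P₂ = 703 kPa.
ΔU = 0 (ideal gas, T constant).
W = nRT ln(V₂/V₁) = 3.69×8.314×527×ln(0.202) = -25900 J.
Q = ΔU + W = -25900 J.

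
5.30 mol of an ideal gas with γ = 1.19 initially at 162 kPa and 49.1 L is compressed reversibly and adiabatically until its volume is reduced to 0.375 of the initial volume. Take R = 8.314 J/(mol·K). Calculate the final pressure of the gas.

T₁ = P₁V₁/(nR) = 162×49.1/(5.30×8.314) = 181 K.
Adiabatic: TV^(γ−1) = const ⇒ T₂ = 181×(2.67)^0.190 = 217 K; PV^γ = const ⇒ P₂ = 520 kPa.

520 kPa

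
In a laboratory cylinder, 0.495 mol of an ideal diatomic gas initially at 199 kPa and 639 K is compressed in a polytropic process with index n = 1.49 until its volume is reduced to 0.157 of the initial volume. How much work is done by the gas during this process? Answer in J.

V₁ = nRT₁/P₁ = 0.495×8.314×639/199 = 13.2 L.
Polytropic n=1.49: T₂ = T₁(V₁/V₂)^(n−1) = 639×(6.37)^0.49 = 1580 K; P₂ = P₁(V₁/V₂)^n = 3140 kPa.
W = (P₁V₁−P₂V₂)/(n−1) = (199×13.2−3140×2.07)/0.49 = -7930 J.

-7930 J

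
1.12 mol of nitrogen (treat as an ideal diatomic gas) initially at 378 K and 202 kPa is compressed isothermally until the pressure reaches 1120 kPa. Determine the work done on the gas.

V₁ = nRT₁/P₁ = 1.12×8.314×378/202 = 17.4 L.
Isothermal: T stays 378 K; PV = const ⇒ V₂ = 3.14 L, P₂ = 1120 kPa.
W = nRT ln(V₂/V₁) = 1.12×8.314×378×ln(0.180) = -6030 J.
Work done on the gas = −W_by = 6030 J.

6030 J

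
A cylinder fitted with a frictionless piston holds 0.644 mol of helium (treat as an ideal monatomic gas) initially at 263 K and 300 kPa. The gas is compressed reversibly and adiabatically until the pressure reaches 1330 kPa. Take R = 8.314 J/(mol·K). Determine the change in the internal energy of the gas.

1720 J

V₁ = nRT₁/P₁ = 0.644×8.314×263/300 = 4.69 L.
Adiabatic: T₂/T₁ = (P₂/P₁)^((γ−1)/γ) ⇒ T₂ = 263×(4.43)^0.400 = 477 K; V₂ = 1.92 L.
For an ideal gas ΔU = nCvΔT with Cv = (3/2)R = 12.5 J/(mol·K).
ΔU = 0.644×12.5×(477−263) = 1720 J.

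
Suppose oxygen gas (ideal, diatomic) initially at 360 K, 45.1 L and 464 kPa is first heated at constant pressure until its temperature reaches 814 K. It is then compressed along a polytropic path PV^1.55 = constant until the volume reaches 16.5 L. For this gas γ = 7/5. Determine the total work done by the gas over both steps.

n = P₁V₁/(RT₁) = 464×45.1/(8.314×360) = 6.99 mol.
Step 1 — Isobaric: P stays 464 kPa; V/T = const ⇒ T₂ = 814 K, V₂ = 102 L.
W = PΔV = 464×(102−45.1) kPa·L = 26400 J.
ΔU = nCvΔT = 6.99×20.8×(814−360) = 66000 J.
Q = ΔU + W = nCpΔT = 92400 J.
State after step 1: P = 464 kPa, V = 102 L, T = 814 K.
Step 2 — Polytropic n=1.55: T₂ = T₁(V₁/V₂)^(n−1) = 814×(6.18)^0.55 = 2220 K; P₂ = P₁(V₁/V₂)^n = 7810 kPa.
W = (P₁V₁−P₂V₂)/(n−1) = (464×102−7810×16.5)/0.55 = -148000 J.
ΔU = nCvΔT = 6.99×20.8×(2220−814) = 204000 J.
Q = ΔU + W = 55600 J.
Net over both steps: W = -122000 J, Q = 148000 J, ΔU = 270000 J.

-122000 J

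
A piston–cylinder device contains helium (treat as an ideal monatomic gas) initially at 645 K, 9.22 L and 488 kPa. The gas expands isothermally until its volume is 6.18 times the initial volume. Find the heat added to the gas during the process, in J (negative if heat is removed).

8190 J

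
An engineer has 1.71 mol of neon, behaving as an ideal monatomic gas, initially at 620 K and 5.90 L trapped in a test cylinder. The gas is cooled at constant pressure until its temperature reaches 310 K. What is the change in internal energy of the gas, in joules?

P₁ = nRT₁/V₁ = 1.71×8.314×620/5.90 = 1490 kPa.
Isobaric: P stays 1490 kPa; V/T = const ⇒ T₂ = 310 K, V₂ = 2.95 L.
For an ideal gas ΔU = nCvΔT with Cv = (3/2)R = 12.5 J/(mol·K).
ΔU = 1.71×12.5×(310−620) = -6610 J.

-6610 J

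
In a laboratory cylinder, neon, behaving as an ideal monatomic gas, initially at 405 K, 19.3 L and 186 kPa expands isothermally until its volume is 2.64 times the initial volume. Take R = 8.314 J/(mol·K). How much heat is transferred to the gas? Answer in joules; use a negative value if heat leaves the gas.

n = P₁V₁/(RT₁) = 186×19.3/(8.314×405) = 1.07 mol.
Isothermal: T stays 405 K; PV = const ⇒ V₂ = 51.0 L, P₂ = 70.5 kPa.
ΔU = 0 (ideal gas, T constant).
W = nRT ln(V₂/V₁) = 1.07×8.314×405×ln(2.64) = 3480 J.
Q = ΔU + W = 3480 J.

3480 J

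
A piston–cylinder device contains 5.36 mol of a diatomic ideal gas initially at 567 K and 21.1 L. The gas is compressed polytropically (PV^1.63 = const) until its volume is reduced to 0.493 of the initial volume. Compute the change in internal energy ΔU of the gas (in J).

P₁ = nRT₁/V₁ = 5.36×8.314×567/21.1 = 1200 kPa.
Polytropic n=1.63: T₂ = T₁(V₁/V₂)^(n−1) = 567×(2.03)^0.63 = 885 K; P₂ = P₁(V₁/V₂)^n = 3790 kPa.
For an ideal gas ΔU = nCvΔT with Cv = (5/2)R = 20.8 J/(mol·K).
ΔU = 5.36×20.8×(885−567) = 35500 J.

35500 J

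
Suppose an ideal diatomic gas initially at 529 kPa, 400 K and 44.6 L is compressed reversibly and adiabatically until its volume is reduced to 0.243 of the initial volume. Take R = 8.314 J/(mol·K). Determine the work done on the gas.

44900 J

n = P₁V₁/(RT₁) = 529×44.6/(8.314×400) = 7.09 mol.
Adiabatic: TV^(γ−1) = const ⇒ T₂ = 400×(4.12)^0.400 = 704 K; PV^γ = const ⇒ P₂ = 3830 kPa.
ΔU = nCvΔT = 7.09×20.8×(704−400) = 44900 J.
Q = 0 for an adiabatic process, so W = −ΔU = -44900 J.
Work done on the gas = −W_by = 44900 J.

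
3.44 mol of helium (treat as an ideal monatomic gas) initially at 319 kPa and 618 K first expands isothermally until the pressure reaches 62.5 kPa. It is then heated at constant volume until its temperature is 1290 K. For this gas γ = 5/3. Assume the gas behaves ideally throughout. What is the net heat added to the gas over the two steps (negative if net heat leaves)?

V₁ = nRT₁/P₁ = 3.44×8.314×618/319 = 55.4 L.
Step 1 — Isothermal: T stays 618 K; PV = const ⇒ V₂ = 283 L, P₂ = 62.5 kPa.
ΔU = 0 (ideal gas, T constant).
W = nRT ln(V₂/V₁) = 3.44×8.314×618×ln(5.10) = 28800 J.
Q = ΔU + W = 28800 J.
State after step 1: P = 62.5 kPa, V = 283 L, T = 618 K.
Step 2 — Isochoric: V stays 283 L; P/T = const ⇒ T₂ = 1290 K, P₂ = 130 kPa.
W = 0 (no volume change).
ΔU = nCvΔT = 3.44×12.5×(1290−618) = 28800 J.
Q = ΔU = 28800 J.
Net over both steps: W = 28800 J, Q = 57600 J, ΔU = 28800 J.

57600 J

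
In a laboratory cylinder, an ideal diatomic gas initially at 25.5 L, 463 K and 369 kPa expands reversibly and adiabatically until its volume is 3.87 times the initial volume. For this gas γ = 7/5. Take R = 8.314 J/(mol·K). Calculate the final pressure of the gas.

Adiabatic: TV^(γ−1) = const ⇒ T₂ = 463×(0.258)^0.400 = 269 K; PV^γ = const ⇒ P₂ = 55.5 kPa.

55.5 kPa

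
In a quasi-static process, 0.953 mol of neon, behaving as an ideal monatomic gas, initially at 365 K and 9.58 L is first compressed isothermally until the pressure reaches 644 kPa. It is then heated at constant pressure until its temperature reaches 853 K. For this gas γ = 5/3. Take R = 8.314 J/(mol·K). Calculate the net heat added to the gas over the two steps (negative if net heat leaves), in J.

7480 J

P₁ = nRT₁/V₁ = 0.953×8.314×365/9.58 = 302 kPa.
Step 1 — Isothermal: T stays 365 K; PV = const ⇒ V₂ = 4.49 L, P₂ = 644 kPa.
ΔU = 0 (ideal gas, T constant).
W = nRT ln(V₂/V₁) = 0.953×8.314×365×ln(0.469) = -2190 J.
Q = ΔU + W = -2190 J.
State after step 1: P = 644 kPa, V = 4.49 L, T = 365 K.
Step 2 — Isobaric: P stays 644 kPa; V/T = const ⇒ T₂ = 853 K, V₂ = 10.5 L.
W = PΔV = 644×(10.5−4.49) kPa·L = 3870 J.
ΔU = nCvΔT = 0.953×12.5×(853−365) = 5800 J.
Q = ΔU + W = nCpΔT = 9670 J.
Net over both steps: W = 1680 J, Q = 7480 J, ΔU = 5800 J.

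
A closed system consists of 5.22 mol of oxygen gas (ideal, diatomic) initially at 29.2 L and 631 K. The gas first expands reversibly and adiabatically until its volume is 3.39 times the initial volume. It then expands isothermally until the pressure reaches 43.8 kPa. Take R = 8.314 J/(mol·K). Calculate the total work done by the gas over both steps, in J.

P₁ = nRT₁/V₁ = 5.22×8.314×631/29.2 = 938 kPa.
Step 1 — Adiabatic: TV^(γ−1) = const ⇒ T₂ = 631×(0.295)^0.400 = 387 K; PV^γ = const ⇒ P₂ = 170 kPa.
ΔU = nCvΔT = 5.22×20.8×(387−631) = -26500 J.
Q = 0 for an adiabatic process, so W = −ΔU = 26500 J.
State after step 1: P = 170 kPa, V = 99.0 L, T = 387 K.
Step 2 — Isothermal: T stays 387 K; PV = const ⇒ V₂ = 384 L, P₂ = 43.8 kPa.
ΔU = 0 (ideal gas, T constant).
W = nRT ln(V₂/V₁) = 5.22×8.314×387×ln(3.88) = 22800 J.
Q = ΔU + W = 22800 J.
Net over both steps: W = 49200 J, Q = 22800 J, ΔU = -26500 J.

49200 J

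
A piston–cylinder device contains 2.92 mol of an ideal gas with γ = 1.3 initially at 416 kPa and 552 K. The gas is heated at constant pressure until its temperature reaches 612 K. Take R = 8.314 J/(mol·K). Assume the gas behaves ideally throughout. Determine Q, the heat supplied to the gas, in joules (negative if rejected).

6310 J

V₁ = nRT₁/P₁ = 2.92×8.314×552/416 = 32.2 L.
Isobaric: P stays 416 kPa; V/T = const ⇒ T₂ = 612 K, V₂ = 35.7 L.
W = PΔV = 416×(35.7−32.2) kPa·L = 1460 J.
ΔU = nCvΔT = 2.92×27.7×(612−552) = 4860 J.
Q = ΔU + W = nCpΔT = 6310 J.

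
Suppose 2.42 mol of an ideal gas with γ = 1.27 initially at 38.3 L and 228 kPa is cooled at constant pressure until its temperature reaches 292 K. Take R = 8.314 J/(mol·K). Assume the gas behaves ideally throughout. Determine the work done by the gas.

-2860 J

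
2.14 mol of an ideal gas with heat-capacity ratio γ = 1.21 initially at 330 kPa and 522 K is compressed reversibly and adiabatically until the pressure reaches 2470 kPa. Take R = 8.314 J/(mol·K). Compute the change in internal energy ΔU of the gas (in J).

18500 J

V₁ = nRT₁/P₁ = 2.14×8.314×522/330 = 28.1 L.
Adiabatic: T₂/T₁ = (P₂/P₁)^((γ−1)/γ) ⇒ T₂ = 522×(7.48)^0.174 = 740 K; V₂ = 5.33 L.
For an ideal gas ΔU = nCvΔT with Cv = R/(γ−1) = 39.6 J/(mol·K).
ΔU = 2.14×39.6×(740−522) = 18500 J.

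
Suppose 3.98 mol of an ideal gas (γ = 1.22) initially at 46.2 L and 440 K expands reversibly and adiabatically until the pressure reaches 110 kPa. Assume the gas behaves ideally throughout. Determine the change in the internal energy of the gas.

P₁ = nRT₁/V₁ = 3.98×8.314×440/46.2 = 315 kPa.
Adiabatic: T₂/T₁ = (P₂/P₁)^((γ−1)/γ) ⇒ T₂ = 440×(0.349)^0.180 = 364 K; V₂ = 109 L.
For an ideal gas ΔU = nCvΔT with Cv = R/(γ−1) = 37.8 J/(mol·K).
ΔU = 3.98×37.8×(364−440) = -11400 J.

-11400 J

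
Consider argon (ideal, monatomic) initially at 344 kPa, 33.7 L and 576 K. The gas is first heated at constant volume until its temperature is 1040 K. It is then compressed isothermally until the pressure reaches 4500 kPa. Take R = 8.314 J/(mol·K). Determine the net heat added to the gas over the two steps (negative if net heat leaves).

n = P₁V₁/(RT₁) = 344×33.7/(8.314×576) = 2.42 mol.
Step 1 — Isochoric: V stays 33.7 L; P/T = const ⇒ T₂ = 1040 K, P₂ = 621 kPa.
W = 0 (no volume change).
ΔU = nCvΔT = 2.42×12.5×(1040−576) = 14000 J.
Q = ΔU = 14000 J.
State after step 1: P = 621 kPa, V = 33.7 L, T = 1040 K.
Step 2 — Isothermal: T stays 1040 K; PV = const ⇒ V₂ = 4.65 L, P₂ = 4500 kPa.
ΔU = 0 (ideal gas, T constant).
W = nRT ln(V₂/V₁) = 2.42×8.314×1040×ln(0.138) = -41500 J.
Q = ΔU + W = -41500 J.
Net over both steps: W = -41500 J, Q = -27400 J, ΔU = 14000 J.

-27400 J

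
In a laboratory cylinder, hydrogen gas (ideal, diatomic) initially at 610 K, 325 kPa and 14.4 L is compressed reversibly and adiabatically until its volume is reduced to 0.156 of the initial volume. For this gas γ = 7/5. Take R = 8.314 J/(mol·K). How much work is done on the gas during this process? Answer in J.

12900 J

n = P₁V₁/(RT₁) = 325×14.4/(8.314×610) = 0.923 mol.
Adiabatic: TV^(γ−1) = const ⇒ T₂ = 610×(6.41)^0.400 = 1280 K; PV^γ = const ⇒ P₂ = 4380 kPa.
ΔU = nCvΔT = 0.923×20.8×(1280−610) = 12900 J.
Q = 0 for an adiabatic process, so W = −ΔU = -12900 J.
Work done on the gas = −W_by = 12900 J.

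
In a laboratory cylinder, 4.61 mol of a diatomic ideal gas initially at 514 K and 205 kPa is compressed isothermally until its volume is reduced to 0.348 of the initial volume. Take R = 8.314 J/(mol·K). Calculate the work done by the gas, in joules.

-20800 J

V₁ = nRT₁/P₁ = 4.61×8.314×514/205 = 96.1 L.
Isothermal: T stays 514 K; PV = const ⇒ V₂ = 33.4 L, P₂ = 589 kPa.
W = nRT ln(V₂/V₁) = 4.61×8.314×514×ln(0.348) = -20800 J.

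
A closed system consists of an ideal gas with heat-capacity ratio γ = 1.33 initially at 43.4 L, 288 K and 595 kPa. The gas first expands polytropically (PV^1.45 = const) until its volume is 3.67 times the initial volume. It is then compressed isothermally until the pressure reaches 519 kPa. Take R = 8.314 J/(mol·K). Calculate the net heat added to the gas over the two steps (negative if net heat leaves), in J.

-34400 J

n = P₁V₁/(RT₁) = 595×43.4/(8.314×288) = 10.8 mol.
Step 1 — Polytropic n=1.45: T₂ = T₁(V₁/V₂)^(n−1) = 288×(0.272)^0.45 = 160 K; P₂ = P₁(V₁/V₂)^n = 90.3 kPa.
W = (P₁V₁−P₂V₂)/(n−1) = (595×43.4−90.3×159)/0.45 = 25400 J.
ΔU = nCvΔT = 10.8×25.2×(160−288) = -34700 J.
Q = ΔU + W = -9240 J.
State after step 1: P = 90.3 kPa, V = 159 L, T = 160 K.
Step 2 — Isothermal: T stays 160 K; PV = const ⇒ V₂ = 27.7 L, P₂ = 519 kPa.
ΔU = 0 (ideal gas, T constant).
W = nRT ln(V₂/V₁) = 10.8×8.314×160×ln(0.174) = -25200 J.
Q = ΔU + W = -25200 J.
Net over both steps: W = 264 J, Q = -34400 J, ΔU = -34700 J.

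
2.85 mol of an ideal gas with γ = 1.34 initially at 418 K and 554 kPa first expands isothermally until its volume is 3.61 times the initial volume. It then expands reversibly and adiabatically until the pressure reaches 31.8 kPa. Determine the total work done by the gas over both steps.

V₁ = nRT₁/P₁ = 2.85×8.314×418/554 = 17.9 L.
Step 1 — Isothermal: T stays 418 K; PV = const ⇒ V₂ = 64.5 L, P₂ = 153 kPa.
ΔU = 0 (ideal gas, T constant).
W = nRT ln(V₂/V₁) = 2.85×8.314×418×ln(3.61) = 12700 J.
Q = ΔU + W = 12700 J.
State after step 1: P = 153 kPa, V = 64.5 L, T = 418 K.
Step 2 — Adiabatic: T₂/T₁ = (P₂/P₁)^((γ−1)/γ) ⇒ T₂ = 418×(0.207)^0.254 = 280 K; V₂ = 209 L.
ΔU = nCvΔT = 2.85×24.5×(280−418) = -9590 J.
Q = 0 for an adiabatic process, so W = −ΔU = 9590 J.
Net over both steps: W = 22300 J, Q = 12700 J, ΔU = -9590 J.

22300 J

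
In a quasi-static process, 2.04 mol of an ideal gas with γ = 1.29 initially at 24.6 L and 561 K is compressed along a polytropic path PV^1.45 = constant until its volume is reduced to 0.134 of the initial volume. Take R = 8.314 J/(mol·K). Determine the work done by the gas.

P₁ = nRT₁/V₁ = 2.04×8.314×561/24.6 = 387 kPa.
Polytropic n=1.45: T₂ = T₁(V₁/V₂)^(n−1) = 561×(7.46)^0.45 = 1390 K; P₂ = P₁(V₁/V₂)^n = 7130 kPa.
W = (P₁V₁−P₂V₂)/(n−1) = (387×24.6−7130×3.30)/0.45 = -31100 J.

-31100 J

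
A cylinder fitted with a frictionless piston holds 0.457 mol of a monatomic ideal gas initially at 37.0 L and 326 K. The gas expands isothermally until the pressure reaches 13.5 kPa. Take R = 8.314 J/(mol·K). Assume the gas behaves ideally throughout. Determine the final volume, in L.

P₁ = nRT₁/V₁ = 0.457×8.314×326/37.0 = 33.5 kPa.
Isothermal: T stays 326 K; PV = const ⇒ V₂ = 91.8 L, P₂ = 13.5 kPa.

91.8 L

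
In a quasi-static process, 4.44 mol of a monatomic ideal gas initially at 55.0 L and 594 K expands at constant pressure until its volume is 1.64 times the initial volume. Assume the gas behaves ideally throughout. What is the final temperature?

974 K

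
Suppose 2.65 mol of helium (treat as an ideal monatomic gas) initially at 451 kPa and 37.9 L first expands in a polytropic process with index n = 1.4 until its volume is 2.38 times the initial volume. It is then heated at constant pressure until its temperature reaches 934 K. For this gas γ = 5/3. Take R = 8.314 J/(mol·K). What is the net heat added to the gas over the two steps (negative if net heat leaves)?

T₁ = P₁V₁/(nR) = 451×37.9/(2.65×8.314) = 776 K.
Step 1 — Polytropic n=1.4: T₂ = T₁(V₁/V₂)^(n−1) = 776×(0.420)^0.40 = 548 K; P₂ = P₁(V₁/V₂)^n = 134 kPa.
W = (P₁V₁−P₂V₂)/(n−1) = (451×37.9−134×90.2)/0.40 = 12500 J.
ΔU = nCvΔT = 2.65×12.5×(548−776) = -7510 J.
Q = ΔU + W = 5010 J.
State after step 1: P = 134 kPa, V = 90.2 L, T = 548 K.
Step 2 — Isobaric: P stays 134 kPa; V/T = const ⇒ T₂ = 934 K, V₂ = 154 L.
W = PΔV = 134×(154−90.2) kPa·L = 8490 J.
ΔU = nCvΔT = 2.65×12.5×(934−548) = 12700 J.
Q = ΔU + W = nCpΔT = 21200 J.
Net over both steps: W = 21000 J, Q = 26200 J, ΔU = 5230 J.

26200 J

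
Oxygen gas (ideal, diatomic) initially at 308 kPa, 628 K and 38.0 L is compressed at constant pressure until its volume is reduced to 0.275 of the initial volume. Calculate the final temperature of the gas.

173 K

Isobaric: P stays 308 kPa; V/T = const ⇒ T₂ = 173 K, V₂ = 10.5 L.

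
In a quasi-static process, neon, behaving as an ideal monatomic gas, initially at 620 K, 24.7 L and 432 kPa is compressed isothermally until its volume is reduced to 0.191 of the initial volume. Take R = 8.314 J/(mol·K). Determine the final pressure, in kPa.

Isothermal: T stays 620 K; PV = const ⇒ V₂ = 4.72 L, P₂ = 2260 kPa.

2260 kPa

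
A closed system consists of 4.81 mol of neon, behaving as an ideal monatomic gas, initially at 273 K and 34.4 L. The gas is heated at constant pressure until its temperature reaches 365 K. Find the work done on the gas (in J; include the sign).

-3680 J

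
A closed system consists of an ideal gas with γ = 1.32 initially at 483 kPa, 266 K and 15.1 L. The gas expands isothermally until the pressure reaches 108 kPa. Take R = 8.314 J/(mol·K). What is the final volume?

67.5 L

Isothermal: T stays 266 K; PV = const ⇒ V₂ = 67.5 L, P₂ = 108 kPa.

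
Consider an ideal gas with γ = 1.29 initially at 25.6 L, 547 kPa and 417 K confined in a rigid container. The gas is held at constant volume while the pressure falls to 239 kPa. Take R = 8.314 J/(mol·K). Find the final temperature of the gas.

182 K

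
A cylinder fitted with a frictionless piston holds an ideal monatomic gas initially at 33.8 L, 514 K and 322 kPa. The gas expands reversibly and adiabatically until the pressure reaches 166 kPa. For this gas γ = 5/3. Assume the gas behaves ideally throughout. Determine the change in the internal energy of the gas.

-3800 J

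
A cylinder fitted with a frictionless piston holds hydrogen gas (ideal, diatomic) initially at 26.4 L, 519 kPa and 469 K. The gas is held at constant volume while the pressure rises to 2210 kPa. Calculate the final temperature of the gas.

2000 K

Isochoric: V stays 26.4 L; P/T = const ⇒ T₂ = 2000 K, P₂ = 2210 kPa.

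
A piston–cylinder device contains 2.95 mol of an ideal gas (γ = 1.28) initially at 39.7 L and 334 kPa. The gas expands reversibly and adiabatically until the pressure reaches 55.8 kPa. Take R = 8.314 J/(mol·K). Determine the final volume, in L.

161 L

T₁ = P₁V₁/(nR) = 334×39.7/(2.95×8.314) = 541 K.
Adiabatic: T₂/T₁ = (P₂/P₁)^((γ−1)/γ) ⇒ T₂ = 541×(0.167)^0.219 = 366 K; V₂ = 161 L.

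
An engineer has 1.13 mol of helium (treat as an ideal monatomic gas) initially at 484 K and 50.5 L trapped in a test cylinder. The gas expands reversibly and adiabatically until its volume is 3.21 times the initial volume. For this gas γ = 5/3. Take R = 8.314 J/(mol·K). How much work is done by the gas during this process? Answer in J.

P₁ = nRT₁/V₁ = 1.13×8.314×484/50.5 = 90.0 kPa.
Adiabatic: TV^(γ−1) = const ⇒ T₂ = 484×(0.312)^0.667 = 222 K; PV^γ = const ⇒ P₂ = 12.9 kPa.
ΔU = nCvΔT = 1.13×12.5×(222−484) = -3690 J.
Q = 0 for an adiabatic process, so W = −ΔU = 3690 J.

3690 J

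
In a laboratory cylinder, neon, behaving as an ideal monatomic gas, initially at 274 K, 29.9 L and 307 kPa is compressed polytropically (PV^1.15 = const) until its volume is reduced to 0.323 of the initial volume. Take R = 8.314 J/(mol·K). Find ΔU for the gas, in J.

2540 J

n = P₁V₁/(RT₁) = 307×29.9/(8.314×274) = 4.03 mol.
Polytropic n=1.15: T₂ = T₁(V₁/V₂)^(n−1) = 274×(3.10)^0.15 = 325 K; P₂ = P₁(V₁/V₂)^n = 1130 kPa.
For an ideal gas ΔU = nCvΔT with Cv = (3/2)R = 12.5 J/(mol·K).
ΔU = 4.03×12.5×(325−274) = 2540 J.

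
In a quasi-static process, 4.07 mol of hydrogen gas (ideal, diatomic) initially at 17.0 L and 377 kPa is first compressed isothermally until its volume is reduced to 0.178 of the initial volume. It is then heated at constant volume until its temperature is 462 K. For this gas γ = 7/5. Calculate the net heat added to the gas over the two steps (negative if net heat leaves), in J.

12000 J

T₁ = P₁V₁/(nR) = 377×17.0/(4.07×8.314) = 189 K.
Step 1 — Isothermal: T stays 189 K; PV = const ⇒ V₂ = 3.03 L, P₂ = 2120 kPa.
ΔU = 0 (ideal gas, T constant).
W = nRT ln(V₂/V₁) = 4.07×8.314×189×ln(0.178) = -11100 J.
Q = ΔU + W = -11100 J.
State after step 1: P = 2120 kPa, V = 3.03 L, T = 189 K.
Step 2 — Isochoric: V stays 3.03 L; P/T = const ⇒ T₂ = 462 K, P₂ = 5170 kPa.
W = 0 (no volume change).
ΔU = nCvΔT = 4.07×20.8×(462−189) = 23100 J.
Q = ΔU = 23100 J.
Net over both steps: W = -11100 J, Q = 12000 J, ΔU = 23100 J.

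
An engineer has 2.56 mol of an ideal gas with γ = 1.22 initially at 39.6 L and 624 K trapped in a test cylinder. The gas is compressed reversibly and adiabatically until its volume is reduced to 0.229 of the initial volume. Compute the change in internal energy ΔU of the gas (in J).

23100 J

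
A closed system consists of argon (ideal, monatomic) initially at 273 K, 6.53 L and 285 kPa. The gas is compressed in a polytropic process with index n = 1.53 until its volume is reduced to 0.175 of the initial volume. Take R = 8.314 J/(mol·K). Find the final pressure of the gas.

Polytropic n=1.53: T₂ = T₁(V₁/V₂)^(n−1) = 273×(5.71)^0.53 = 688 K; P₂ = P₁(V₁/V₂)^n = 4100 kPa.

4100 kPa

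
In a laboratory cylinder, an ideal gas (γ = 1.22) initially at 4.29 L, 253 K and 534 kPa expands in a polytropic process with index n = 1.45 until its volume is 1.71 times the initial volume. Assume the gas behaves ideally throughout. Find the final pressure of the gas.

245 kPa

Polytropic n=1.45: T₂ = T₁(V₁/V₂)^(n−1) = 253×(0.585)^0.45 = 199 K; P₂ = P₁(V₁/V₂)^n = 245 kPa.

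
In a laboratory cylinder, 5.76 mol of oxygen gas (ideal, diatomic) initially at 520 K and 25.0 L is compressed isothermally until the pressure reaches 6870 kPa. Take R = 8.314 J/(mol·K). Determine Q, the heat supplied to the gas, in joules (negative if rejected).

-48100 J

P₁ = nRT₁/V₁ = 5.76×8.314×520/25.0 = 996 kPa.
Isothermal: T stays 520 K; PV = const ⇒ V₂ = 3.62 L, P₂ = 6870 kPa.
ΔU = 0 (ideal gas, T constant).
W = nRT ln(V₂/V₁) = 5.76×8.314×520×ln(0.145) = -48100 J.
Q = ΔU + W = -48100 J.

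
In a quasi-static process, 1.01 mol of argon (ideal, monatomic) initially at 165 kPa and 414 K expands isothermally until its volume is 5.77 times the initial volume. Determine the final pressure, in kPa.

V₁ = nRT₁/P₁ = 1.01×8.314×414/165 = 21.1 L.
Isothermal: T stays 414 K; PV = const ⇒ V₂ = 122 L, P₂ = 28.6 kPa.

28.6 kPa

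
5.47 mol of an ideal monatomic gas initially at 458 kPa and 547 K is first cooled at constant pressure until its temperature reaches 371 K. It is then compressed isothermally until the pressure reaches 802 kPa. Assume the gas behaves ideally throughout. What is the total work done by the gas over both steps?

-17500 J

V₁ = nRT₁/P₁ = 5.47×8.314×547/458 = 54.3 L.
Step 1 — Isobaric: P stays 458 kPa; V/T = const ⇒ T₂ = 371 K, V₂ = 36.8 L.
W = PΔV = 458×(36.8−54.3) kPa·L = -8000 J.
ΔU = nCvΔT = 5.47×12.5×(371−547) = -12000 J.
Q = ΔU + W = nCpΔT = -20000 J.
State after step 1: P = 458 kPa, V = 36.8 L, T = 371 K.
Step 2 — Isothermal: T stays 371 K; PV = const ⇒ V₂ = 21.0 L, P₂ = 802 kPa.
ΔU = 0 (ideal gas, T constant).
W = nRT ln(V₂/V₁) = 5.47×8.314×371×ln(0.571) = -9450 J.
Q = ΔU + W = -9450 J.
Net over both steps: W = -17500 J, Q = -29500 J, ΔU = -12000 J.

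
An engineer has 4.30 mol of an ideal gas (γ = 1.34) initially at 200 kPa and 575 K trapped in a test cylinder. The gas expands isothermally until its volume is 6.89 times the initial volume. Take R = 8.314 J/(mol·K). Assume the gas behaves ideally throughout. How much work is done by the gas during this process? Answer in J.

39700 J

V₁ = nRT₁/P₁ = 4.30×8.314×575/200 = 103 L.
Isothermal: T stays 575 K; PV = const ⇒ V₂ = 708 L, P₂ = 29.0 kPa.
W = nRT ln(V₂/V₁) = 4.30×8.314×575×ln(6.89) = 39700 J.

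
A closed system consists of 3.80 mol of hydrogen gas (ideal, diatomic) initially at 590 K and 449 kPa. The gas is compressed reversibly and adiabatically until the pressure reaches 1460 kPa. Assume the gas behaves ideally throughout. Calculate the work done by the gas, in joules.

-18700 J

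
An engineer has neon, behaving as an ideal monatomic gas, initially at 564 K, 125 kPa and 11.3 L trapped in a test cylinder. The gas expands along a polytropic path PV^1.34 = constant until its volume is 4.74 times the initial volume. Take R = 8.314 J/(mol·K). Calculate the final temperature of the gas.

Polytropic n=1.34: T₂ = T₁(V₁/V₂)^(n−1) = 564×(0.211)^0.34 = 332 K; P₂ = P₁(V₁/V₂)^n = 15.5 kPa.

332 K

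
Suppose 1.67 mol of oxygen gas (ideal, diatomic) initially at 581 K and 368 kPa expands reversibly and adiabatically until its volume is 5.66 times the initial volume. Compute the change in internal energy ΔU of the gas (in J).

V₁ = nRT₁/P₁ = 1.67×8.314×581/368 = 21.9 L.
Adiabatic: TV^(γ−1) = const ⇒ T₂ = 581×(0.177)^0.400 = 290 K; PV^γ = const ⇒ P₂ = 32.5 kPa.
For an ideal gas ΔU = nCvΔT with Cv = (5/2)R = 20.8 J/(mol·K).
ΔU = 1.67×20.8×(290−581) = -10100 J.

-10100 J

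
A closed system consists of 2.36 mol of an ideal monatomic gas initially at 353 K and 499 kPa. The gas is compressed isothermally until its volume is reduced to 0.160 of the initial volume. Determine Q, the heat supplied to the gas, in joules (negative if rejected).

-12700 J

V₁ = nRT₁/P₁ = 2.36×8.314×353/499 = 13.9 L.
Isothermal: T stays 353 K; PV = const ⇒ V₂ = 2.22 L, P₂ = 3120 kPa.
ΔU = 0 (ideal gas, T constant).
W = nRT ln(V₂/V₁) = 2.36×8.314×353×ln(0.160) = -12700 J.
Q = ΔU + W = -12700 J.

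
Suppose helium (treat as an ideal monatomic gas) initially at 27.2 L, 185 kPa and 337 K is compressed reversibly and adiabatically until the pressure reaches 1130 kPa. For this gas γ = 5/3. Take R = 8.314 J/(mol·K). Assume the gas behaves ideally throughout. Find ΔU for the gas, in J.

n = P₁V₁/(RT₁) = 185×27.2/(8.314×337) = 1.80 mol.
Adiabatic: T₂/T₁ = (P₂/P₁)^((γ−1)/γ) ⇒ T₂ = 337×(6.11)^0.400 = 695 K; V₂ = 9.18 L.
For an ideal gas ΔU = nCvΔT with Cv = (3/2)R = 12.5 J/(mol·K).
ΔU = 1.80×12.5×(695−337) = 8020 J.

8020 J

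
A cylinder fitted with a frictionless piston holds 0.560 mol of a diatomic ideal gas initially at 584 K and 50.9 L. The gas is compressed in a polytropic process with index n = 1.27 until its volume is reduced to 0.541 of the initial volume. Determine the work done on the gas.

1820 J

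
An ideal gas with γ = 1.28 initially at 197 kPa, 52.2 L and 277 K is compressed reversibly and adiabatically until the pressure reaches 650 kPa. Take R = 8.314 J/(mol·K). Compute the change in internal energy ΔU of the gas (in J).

n = P₁V₁/(RT₁) = 197×52.2/(8.314×277) = 4.47 mol.
Adiabatic: T₂/T₁ = (P₂/P₁)^((γ−1)/γ) ⇒ T₂ = 277×(3.30)^0.219 = 360 K; V₂ = 20.5 L.
For an ideal gas ΔU = nCvΔT with Cv = R/(γ−1) = 29.7 J/(mol·K).
ΔU = 4.47×29.7×(360−277) = 11000 J.

11000 J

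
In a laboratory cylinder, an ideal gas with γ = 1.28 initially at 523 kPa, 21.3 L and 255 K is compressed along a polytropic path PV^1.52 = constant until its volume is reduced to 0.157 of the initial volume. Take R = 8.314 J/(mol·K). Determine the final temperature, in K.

668 K

Polytropic n=1.52: T₂ = T₁(V₁/V₂)^(n−1) = 255×(6.37)^0.52 = 668 K; P₂ = P₁(V₁/V₂)^n = 8720 kPa.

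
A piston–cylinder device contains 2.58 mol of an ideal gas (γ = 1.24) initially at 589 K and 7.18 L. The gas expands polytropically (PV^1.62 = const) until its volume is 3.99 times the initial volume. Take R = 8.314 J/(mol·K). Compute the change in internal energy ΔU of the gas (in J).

P₁ = nRT₁/V₁ = 2.58×8.314×589/7.18 = 1760 kPa.
Polytropic n=1.62: T₂ = T₁(V₁/V₂)^(n−1) = 589×(0.251)^0.62 = 250 K; P₂ = P₁(V₁/V₂)^n = 187 kPa.
For an ideal gas ΔU = nCvΔT with Cv = R/(γ−1) = 34.6 J/(mol·K).
ΔU = 2.58×34.6×(250−589) = -30300 J.

-30300 J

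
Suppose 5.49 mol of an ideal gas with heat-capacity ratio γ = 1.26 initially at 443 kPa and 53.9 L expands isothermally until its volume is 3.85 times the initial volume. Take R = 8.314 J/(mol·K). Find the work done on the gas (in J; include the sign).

T₁ = P₁V₁/(nR) = 443×53.9/(5.49×8.314) = 523 K.
Isothermal: T stays 523 K; PV = const ⇒ V₂ = 208 L, P₂ = 115 kPa.
W = nRT ln(V₂/V₁) = 5.49×8.314×523×ln(3.85) = 32200 J.
Work done on the gas = −W_by = -32200 J.

-32200 J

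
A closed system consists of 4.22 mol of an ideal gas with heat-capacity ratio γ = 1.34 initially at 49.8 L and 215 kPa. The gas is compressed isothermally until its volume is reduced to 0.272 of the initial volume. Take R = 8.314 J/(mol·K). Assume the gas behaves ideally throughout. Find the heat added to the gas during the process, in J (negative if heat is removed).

T₁ = P₁V₁/(nR) = 215×49.8/(4.22×8.314) = 305 K.
Isothermal: T stays 305 K; PV = const ⇒ V₂ = 13.5 L, P₂ = 790 kPa.
ΔU = 0 (ideal gas, T constant).
W = nRT ln(V₂/V₁) = 4.22×8.314×305×ln(0.272) = -13900 J.
Q = ΔU + W = -13900 J.

-13900 J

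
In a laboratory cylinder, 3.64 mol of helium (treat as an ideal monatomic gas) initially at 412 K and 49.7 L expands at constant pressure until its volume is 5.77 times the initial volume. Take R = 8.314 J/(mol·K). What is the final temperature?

2380 K

P₁ = nRT₁/V₁ = 3.64×8.314×412/49.7 = 251 kPa.
Isobaric: P stays 251 kPa; V/T = const ⇒ T₂ = 2380 K, V₂ = 287 L.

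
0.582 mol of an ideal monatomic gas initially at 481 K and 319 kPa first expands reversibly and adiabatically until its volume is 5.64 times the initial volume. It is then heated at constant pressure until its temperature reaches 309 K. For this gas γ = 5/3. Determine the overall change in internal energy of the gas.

V₁ = nRT₁/P₁ = 0.582×8.314×481/319 = 7.30 L.
Step 1 — Adiabatic: TV^(γ−1) = const ⇒ T₂ = 481×(0.177)^0.667 = 152 K; PV^γ = const ⇒ P₂ = 17.9 kPa.
ΔU = nCvΔT = 0.582×12.5×(152−481) = -2390 J.
Q = 0 for an adiabatic process, so W = −ΔU = 2390 J.
State after step 1: P = 17.9 kPa, V = 41.1 L, T = 152 K.
Step 2 — Isobaric: P stays 17.9 kPa; V/T = const ⇒ T₂ = 309 K, V₂ = 83.8 L.
W = PΔV = 17.9×(83.8−41.1) kPa·L = 761 J.
ΔU = nCvΔT = 0.582×12.5×(309−152) = 1140 J.
Q = ΔU + W = nCpΔT = 1900 J.
Net over both steps: W = 3150 J, Q = 1900 J, ΔU = -1250 J.

-1250 J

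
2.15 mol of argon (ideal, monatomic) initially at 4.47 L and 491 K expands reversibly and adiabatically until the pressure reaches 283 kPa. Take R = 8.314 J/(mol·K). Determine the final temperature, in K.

226 K

P₁ = nRT₁/V₁ = 2.15×8.314×491/4.47 = 1960 kPa.
Adiabatic: T₂/T₁ = (P₂/P₁)^((γ−1)/γ) ⇒ T₂ = 491×(0.144)^0.400 = 226 K; V₂ = 14.3 L.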